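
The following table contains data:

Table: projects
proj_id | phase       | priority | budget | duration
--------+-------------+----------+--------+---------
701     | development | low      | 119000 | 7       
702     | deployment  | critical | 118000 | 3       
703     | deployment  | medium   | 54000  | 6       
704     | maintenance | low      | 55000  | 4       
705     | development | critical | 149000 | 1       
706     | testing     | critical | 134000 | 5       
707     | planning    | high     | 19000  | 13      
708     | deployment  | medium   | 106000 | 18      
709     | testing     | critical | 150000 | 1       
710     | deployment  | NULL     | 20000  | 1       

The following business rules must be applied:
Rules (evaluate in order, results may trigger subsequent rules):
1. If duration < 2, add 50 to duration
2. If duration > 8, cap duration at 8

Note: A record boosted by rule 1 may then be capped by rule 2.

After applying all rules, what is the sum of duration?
65

Step 1: Apply rule 1 to records with duration < 2
  - 3 records get bonus of 50
  - Of these, 3 records then exceed 8 and get capped
Step 2: Apply rule 2 to records with duration > 8
  - 2 records (original) are capped
Step 3: Calculate final sum = 65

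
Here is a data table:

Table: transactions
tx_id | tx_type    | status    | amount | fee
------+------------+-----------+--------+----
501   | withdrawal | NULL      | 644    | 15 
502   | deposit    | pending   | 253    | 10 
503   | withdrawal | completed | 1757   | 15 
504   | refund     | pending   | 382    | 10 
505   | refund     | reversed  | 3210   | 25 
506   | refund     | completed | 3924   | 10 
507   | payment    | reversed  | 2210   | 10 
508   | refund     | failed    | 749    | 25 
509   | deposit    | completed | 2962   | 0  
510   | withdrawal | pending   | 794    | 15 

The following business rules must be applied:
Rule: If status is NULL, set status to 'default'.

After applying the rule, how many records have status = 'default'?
1

Step 1: Count records where status IS NULL
Step 2: Found 1 records with NULL status
Step 3: These records will have status set to 'default'
Step 4: Records already having status = 'default': 0
Step 5: Answer: 1 + 0 = 1 records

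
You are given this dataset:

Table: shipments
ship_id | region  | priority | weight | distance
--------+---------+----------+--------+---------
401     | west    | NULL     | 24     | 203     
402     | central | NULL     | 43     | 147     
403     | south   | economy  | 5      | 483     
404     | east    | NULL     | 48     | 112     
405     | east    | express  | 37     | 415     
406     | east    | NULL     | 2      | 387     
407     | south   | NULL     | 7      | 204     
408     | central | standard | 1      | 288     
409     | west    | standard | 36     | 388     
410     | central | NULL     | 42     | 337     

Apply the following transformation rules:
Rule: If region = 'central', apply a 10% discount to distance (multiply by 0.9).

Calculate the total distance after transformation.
2886.8

Step 1: Records with region = 'central' have total distance = 772
Step 2: Apply multiplier: 772 × 0.9 = 694.8
Step 3: Other records total: 2192
Step 4: Final sum = 694.8 + 2192 = 2886.8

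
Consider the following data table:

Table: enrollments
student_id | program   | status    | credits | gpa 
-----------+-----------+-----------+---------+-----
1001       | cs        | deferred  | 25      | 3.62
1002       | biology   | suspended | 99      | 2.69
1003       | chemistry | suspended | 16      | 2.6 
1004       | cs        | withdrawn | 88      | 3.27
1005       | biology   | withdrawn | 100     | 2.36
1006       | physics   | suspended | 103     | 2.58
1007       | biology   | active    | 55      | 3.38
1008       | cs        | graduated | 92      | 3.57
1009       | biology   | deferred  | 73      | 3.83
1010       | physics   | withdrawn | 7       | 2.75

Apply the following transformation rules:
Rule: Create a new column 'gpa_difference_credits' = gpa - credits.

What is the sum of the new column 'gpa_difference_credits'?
-627.35

Step 1: For each record, compute gpa - credits
Example calculations:
  3.62 - 25 = -21.38
  2.69 - 99 = -96.31
  2.6 - 16 = -13.4
  ...
Step 2: Sum all derived values
Step 3: Total = -627.35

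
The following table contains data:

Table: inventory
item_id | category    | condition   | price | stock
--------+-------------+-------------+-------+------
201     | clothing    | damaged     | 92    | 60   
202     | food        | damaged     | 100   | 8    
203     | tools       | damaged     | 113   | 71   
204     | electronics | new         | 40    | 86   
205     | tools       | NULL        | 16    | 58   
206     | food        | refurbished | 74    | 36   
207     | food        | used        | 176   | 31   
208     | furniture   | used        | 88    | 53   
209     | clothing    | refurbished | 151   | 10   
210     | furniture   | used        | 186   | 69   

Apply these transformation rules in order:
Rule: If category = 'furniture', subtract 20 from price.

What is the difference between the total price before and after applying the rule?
40

Step 1: Original sum of price = 1036
Step 2: 2 records have category = 'furniture'
Step 3: Each affected record changes by -20
Step 4: Total change = 2 × -20 = -40
Step 5: New sum = 1036 + -40 = 996
Step 6: Difference = |996 - 1036| = 40
        (Sum decreased by 40)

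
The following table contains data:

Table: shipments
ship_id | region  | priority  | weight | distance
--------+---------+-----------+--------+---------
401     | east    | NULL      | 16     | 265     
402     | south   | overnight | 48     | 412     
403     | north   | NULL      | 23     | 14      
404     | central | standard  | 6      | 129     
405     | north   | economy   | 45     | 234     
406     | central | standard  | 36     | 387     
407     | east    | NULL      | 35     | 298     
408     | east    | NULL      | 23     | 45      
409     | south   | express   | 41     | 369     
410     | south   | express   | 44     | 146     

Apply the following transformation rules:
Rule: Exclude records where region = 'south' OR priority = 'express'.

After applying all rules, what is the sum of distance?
1372

Step 1: Find records where region = 'south' OR priority = 'express'
Step 2: 3 records match, summing to 927
Step 3: Original sum: 2299
Step 4: Remaining sum = 2299 - 927 = 1372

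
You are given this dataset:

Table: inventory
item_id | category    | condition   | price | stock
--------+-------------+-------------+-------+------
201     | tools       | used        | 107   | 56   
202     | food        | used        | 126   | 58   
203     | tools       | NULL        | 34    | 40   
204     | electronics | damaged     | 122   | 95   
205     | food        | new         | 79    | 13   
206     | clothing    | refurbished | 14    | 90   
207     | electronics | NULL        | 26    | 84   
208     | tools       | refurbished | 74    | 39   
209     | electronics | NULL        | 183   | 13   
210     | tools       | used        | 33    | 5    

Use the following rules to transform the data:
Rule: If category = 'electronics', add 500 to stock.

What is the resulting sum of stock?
1993

Step 1: Count records where category = 'electronics': 3
Step 2: Total bonus added: 3 × 500 = 1500
Step 3: Original sum of stock: 493
Step 4: Final sum = 493 + 1500 = 1993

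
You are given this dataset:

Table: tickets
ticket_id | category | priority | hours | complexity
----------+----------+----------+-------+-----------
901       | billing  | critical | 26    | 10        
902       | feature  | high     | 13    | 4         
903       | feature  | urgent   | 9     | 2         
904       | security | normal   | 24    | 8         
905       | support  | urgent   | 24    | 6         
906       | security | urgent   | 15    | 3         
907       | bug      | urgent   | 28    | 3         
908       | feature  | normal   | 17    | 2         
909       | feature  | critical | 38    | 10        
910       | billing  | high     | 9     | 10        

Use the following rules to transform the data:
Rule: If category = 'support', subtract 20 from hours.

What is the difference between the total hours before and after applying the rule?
20

Step 1: Original sum of hours = 203
Step 2: 1 records have category = 'support'
Step 3: Each affected record changes by -20
Step 4: Total change = 1 × -20 = -20
Step 5: New sum = 203 + -20 = 183
Step 6: Difference = |183 - 203| = 20
        (Sum decreased by 20)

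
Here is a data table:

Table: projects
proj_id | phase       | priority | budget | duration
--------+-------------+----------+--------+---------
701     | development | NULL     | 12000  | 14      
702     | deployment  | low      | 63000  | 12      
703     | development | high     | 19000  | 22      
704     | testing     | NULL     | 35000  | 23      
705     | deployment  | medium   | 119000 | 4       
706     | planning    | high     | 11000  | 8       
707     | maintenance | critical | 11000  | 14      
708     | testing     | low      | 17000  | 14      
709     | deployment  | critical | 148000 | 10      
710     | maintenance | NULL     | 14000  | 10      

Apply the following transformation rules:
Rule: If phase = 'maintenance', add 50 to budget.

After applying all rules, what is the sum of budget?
449100

Step 1: Count records where phase = 'maintenance': 2
Step 2: Total bonus added: 2 × 50 = 100
Step 3: Original sum of budget: 449000
Step 4: Final sum = 449000 + 100 = 449100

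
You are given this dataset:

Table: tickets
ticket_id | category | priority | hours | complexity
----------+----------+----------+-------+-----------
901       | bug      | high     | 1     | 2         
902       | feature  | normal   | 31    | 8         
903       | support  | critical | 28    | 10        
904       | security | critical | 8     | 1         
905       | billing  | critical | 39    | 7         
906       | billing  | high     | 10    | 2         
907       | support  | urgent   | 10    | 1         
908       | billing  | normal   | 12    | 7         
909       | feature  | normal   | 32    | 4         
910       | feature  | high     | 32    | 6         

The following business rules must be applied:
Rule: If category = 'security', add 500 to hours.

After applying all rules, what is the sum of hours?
703

Step 1: Count records where category = 'security': 1
Step 2: Total bonus added: 1 × 500 = 500
Step 3: Original sum of hours: 203
Step 4: Final sum = 203 + 500 = 703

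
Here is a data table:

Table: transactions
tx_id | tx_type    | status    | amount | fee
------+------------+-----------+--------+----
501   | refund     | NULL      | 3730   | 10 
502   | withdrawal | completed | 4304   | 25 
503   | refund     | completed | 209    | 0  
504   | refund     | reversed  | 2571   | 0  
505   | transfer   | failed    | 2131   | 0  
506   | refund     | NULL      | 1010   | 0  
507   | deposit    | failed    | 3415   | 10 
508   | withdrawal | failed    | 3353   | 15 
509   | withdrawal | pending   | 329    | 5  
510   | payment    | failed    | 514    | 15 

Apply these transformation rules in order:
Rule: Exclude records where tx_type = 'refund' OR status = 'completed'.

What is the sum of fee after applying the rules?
45

Step 1: Find records where tx_type = 'refund' OR status = 'completed'
Step 2: 5 records match, summing to 35
Step 3: Original sum: 80
Step 4: Remaining sum = 80 - 35 = 45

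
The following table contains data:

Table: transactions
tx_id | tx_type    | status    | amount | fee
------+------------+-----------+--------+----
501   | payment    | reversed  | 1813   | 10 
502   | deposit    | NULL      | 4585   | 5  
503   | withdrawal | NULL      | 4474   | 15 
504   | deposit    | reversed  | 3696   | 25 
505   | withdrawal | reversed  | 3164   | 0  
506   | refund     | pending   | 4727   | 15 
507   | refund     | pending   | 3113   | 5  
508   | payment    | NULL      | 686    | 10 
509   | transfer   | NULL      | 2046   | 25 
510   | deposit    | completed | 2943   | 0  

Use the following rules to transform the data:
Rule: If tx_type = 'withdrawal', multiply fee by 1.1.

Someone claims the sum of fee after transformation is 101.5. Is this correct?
No, the correct result is 111.5.

Step 1: Calculate the correct sum after transformation
Step 2: Apply multiplier 1.1 to records where tx_type = 'withdrawal'
Step 3: Correct result = 111.5
Step 4: Claimed result = 101.5
Step 5: 111.5 ≠ 101.5
Conclusion: The claimed result is incorrect. The correct answer is 111.5.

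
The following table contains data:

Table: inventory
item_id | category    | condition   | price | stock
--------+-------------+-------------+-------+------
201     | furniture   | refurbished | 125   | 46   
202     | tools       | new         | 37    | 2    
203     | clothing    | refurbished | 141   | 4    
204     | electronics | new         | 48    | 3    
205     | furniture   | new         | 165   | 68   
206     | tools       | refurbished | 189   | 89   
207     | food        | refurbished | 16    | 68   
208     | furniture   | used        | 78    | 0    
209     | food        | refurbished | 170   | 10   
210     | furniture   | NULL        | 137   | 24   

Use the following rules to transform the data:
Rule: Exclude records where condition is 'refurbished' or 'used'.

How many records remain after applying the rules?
4

Step 1: Count records to exclude
  - 5 (refurbished) + 1 (used) = 6 records
Step 2: Total records: 10
Step 3: Remaining = 10 - 6 = 4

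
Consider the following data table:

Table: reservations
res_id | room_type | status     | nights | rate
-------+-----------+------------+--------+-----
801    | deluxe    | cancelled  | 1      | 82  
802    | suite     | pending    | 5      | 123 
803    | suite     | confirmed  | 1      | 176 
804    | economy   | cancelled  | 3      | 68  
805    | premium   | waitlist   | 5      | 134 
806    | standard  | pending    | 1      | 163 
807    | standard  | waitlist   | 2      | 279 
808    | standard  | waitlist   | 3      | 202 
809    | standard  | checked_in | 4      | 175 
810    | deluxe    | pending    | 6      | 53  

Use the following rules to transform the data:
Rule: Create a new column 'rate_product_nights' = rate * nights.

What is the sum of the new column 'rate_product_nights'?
4092

Step 1: For each record, compute rate * nights
Example calculations:
  82 * 1 = 82
  123 * 5 = 615
  176 * 1 = 176
  ...
Step 2: Sum all derived values
Step 3: Total = 4092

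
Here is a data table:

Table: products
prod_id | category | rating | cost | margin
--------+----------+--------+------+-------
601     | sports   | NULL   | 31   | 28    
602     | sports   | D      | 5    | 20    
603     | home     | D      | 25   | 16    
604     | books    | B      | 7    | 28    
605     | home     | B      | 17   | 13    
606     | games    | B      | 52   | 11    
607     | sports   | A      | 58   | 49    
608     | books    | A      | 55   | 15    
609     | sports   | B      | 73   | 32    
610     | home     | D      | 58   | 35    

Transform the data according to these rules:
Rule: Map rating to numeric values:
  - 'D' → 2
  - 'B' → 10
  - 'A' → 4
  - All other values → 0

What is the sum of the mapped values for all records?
54

Step 1: Apply mapping to each record
Step 2: Count by status:
  'D': 3 records × 2 = 6
  'B': 4 records × 10 = 40
  'A': 2 records × 4 = 8
Step 3: Sum all mapped values = 54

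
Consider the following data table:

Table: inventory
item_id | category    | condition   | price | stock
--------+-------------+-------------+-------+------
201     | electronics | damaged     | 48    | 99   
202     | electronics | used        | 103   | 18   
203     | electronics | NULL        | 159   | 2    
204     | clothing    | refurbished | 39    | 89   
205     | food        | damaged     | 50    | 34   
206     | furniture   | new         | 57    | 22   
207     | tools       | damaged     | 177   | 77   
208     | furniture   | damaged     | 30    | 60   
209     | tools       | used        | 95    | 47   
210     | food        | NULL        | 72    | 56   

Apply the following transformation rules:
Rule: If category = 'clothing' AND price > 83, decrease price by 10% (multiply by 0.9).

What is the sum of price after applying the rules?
830

Step 1: Find records where category = 'clothing' AND price > 83
Step 2: 0 records match, summing to 0
Step 3: After multiplier: 0 × 0.9 = 0.0
Step 4: Unaffected records sum: 830
Step 5: Final sum = 0.0 + 830 = 830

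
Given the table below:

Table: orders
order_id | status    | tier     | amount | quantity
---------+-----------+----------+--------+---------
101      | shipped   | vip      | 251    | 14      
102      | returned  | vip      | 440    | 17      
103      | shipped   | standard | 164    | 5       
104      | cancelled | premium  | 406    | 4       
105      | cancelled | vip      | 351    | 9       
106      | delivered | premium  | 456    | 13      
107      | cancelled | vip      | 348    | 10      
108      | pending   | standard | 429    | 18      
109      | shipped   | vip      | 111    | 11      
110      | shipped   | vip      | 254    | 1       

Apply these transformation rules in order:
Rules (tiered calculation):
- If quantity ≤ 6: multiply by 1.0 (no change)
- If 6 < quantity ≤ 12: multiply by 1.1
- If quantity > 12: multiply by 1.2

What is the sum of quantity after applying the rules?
117.4

Step 1: Tier 1 (quantity ≤ 6): 3 records, sum = 10 × 1.0 = 10.0
Step 2: Tier 2 (6 < quantity ≤ 12): 3 records, sum = 30 × 1.1 = 33.0
Step 3: Tier 3 (quantity > 12): 4 records, sum = 62 × 1.2 = 74.4
Step 4: Final sum = 10.0 + 33.0 + 74.4 = 117.4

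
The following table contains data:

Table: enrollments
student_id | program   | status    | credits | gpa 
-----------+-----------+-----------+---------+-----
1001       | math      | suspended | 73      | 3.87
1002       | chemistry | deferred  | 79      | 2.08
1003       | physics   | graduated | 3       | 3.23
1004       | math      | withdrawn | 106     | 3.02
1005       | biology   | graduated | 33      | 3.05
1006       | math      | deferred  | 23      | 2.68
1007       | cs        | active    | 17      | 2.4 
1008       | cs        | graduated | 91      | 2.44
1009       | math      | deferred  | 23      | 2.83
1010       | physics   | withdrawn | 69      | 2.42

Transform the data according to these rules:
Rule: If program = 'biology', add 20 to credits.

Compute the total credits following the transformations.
537

Step 1: Count records where program = 'biology': 1
Step 2: Total bonus added: 1 × 20 = 20
Step 3: Original sum of credits: 517
Step 4: Final sum = 517 + 20 = 537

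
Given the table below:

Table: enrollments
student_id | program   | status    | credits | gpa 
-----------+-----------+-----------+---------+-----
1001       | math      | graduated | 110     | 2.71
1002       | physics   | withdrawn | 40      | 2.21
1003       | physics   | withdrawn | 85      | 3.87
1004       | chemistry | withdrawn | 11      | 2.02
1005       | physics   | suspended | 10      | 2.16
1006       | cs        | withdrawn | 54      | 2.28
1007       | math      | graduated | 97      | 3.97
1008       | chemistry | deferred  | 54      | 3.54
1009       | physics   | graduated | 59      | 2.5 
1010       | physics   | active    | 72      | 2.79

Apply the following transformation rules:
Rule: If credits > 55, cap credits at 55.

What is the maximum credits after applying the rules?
55

Step 1: Original maximum credits = 110
Step 2: Apply cap at 55
Step 3: 5 records had credits > 55 and were capped
Step 4: Maximum after transformation = 55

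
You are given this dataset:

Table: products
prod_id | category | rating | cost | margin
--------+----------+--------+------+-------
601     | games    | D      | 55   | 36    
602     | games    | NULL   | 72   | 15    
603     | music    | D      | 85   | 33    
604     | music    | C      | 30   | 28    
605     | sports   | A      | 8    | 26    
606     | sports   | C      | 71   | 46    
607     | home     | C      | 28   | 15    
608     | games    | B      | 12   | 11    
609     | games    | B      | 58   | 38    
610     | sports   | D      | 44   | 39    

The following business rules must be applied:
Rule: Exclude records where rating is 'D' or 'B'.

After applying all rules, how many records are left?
5

Step 1: Count records to exclude
  - 3 (D) + 2 (B) = 5 records
Step 2: Total records: 10
Step 3: Remaining = 10 - 5 = 5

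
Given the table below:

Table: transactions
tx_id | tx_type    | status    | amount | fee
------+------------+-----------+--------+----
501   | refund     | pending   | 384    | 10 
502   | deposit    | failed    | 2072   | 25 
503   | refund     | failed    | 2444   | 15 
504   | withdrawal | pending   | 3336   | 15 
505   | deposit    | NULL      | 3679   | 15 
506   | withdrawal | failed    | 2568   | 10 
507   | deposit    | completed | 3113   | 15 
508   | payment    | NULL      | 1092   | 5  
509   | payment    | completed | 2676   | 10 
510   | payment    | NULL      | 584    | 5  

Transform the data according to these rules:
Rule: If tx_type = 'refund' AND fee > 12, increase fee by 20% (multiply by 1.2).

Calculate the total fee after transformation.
128.0

Step 1: Find records where tx_type = 'refund' AND fee > 12
Step 2: 1 records match, summing to 15
Step 3: After multiplier: 15 × 1.2 = 18.0
Step 4: Unaffected records sum: 110
Step 5: Final sum = 18.0 + 110 = 128.0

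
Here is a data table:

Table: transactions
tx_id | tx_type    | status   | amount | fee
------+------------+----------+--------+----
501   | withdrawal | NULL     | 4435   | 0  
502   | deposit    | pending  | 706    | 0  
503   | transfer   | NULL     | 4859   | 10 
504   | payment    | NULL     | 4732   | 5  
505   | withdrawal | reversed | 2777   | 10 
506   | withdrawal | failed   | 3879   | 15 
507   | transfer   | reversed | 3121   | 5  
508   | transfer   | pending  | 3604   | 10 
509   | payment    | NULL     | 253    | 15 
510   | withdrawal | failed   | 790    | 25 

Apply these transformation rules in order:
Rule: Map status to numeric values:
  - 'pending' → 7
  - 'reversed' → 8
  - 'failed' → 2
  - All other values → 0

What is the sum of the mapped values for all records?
34

Step 1: Apply mapping to each record
Step 2: Count by status:
  'pending': 2 records × 7 = 14
  'reversed': 2 records × 8 = 16
  'failed': 2 records × 2 = 4
Step 3: Sum all mapped values = 34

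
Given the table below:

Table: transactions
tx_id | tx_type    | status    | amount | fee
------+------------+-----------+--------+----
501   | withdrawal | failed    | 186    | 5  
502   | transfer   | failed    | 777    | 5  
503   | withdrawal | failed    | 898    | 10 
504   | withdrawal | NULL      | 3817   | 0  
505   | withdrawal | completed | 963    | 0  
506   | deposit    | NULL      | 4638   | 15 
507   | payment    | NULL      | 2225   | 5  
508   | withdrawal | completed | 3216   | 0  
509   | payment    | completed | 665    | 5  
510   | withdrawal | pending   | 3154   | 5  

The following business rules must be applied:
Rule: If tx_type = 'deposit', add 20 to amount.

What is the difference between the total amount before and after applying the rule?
20

Step 1: Original sum of amount = 20539
Step 2: 1 records have tx_type = 'deposit'
Step 3: Each affected record changes by 20
Step 4: Total change = 1 × 20 = 20
Step 5: New sum = 20539 + 20 = 20559
Step 6: Difference = |20559 - 20539| = 20
        (Sum increased by 20)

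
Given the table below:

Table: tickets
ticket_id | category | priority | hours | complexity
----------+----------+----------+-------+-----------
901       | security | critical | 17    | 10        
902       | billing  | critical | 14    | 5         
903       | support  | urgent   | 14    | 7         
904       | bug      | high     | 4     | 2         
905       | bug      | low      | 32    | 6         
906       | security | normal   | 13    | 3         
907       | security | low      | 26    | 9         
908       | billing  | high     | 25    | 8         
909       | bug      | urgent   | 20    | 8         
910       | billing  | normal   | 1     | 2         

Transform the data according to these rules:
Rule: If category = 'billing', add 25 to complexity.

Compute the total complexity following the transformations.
135

Step 1: Count records where category = 'billing': 3
Step 2: Total bonus added: 3 × 25 = 75
Step 3: Original sum of complexity: 60
Step 4: Final sum = 60 + 75 = 135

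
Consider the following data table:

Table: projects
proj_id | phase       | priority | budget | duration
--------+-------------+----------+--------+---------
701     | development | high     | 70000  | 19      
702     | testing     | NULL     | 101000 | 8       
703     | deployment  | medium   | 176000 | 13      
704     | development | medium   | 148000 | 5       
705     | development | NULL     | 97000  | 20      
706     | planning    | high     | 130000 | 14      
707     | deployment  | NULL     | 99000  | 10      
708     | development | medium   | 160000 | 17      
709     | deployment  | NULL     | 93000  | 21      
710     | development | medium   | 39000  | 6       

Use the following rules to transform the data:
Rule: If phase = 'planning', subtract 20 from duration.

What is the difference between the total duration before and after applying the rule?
20

Step 1: Original sum of duration = 133
Step 2: 1 records have phase = 'planning'
Step 3: Each affected record changes by -20
Step 4: Total change = 1 × -20 = -20
Step 5: New sum = 133 + -20 = 113
Step 6: Difference = |113 - 133| = 20
        (Sum decreased by 20)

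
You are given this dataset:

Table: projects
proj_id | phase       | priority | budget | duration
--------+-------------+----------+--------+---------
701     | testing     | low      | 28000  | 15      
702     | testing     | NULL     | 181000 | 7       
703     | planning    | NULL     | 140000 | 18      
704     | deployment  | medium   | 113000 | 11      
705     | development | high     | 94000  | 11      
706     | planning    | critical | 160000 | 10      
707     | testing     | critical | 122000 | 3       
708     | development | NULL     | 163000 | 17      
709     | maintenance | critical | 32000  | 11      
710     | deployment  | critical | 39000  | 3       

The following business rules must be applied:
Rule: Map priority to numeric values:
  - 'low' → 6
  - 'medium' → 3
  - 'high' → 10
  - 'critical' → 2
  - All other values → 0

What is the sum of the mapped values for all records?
27

Step 1: Apply mapping to each record
Step 2: Count by status:
  'low': 1 records × 6 = 6
  'medium': 1 records × 3 = 3
  'high': 1 records × 10 = 10
  'critical': 4 records × 2 = 8
Step 3: Sum all mapped values = 27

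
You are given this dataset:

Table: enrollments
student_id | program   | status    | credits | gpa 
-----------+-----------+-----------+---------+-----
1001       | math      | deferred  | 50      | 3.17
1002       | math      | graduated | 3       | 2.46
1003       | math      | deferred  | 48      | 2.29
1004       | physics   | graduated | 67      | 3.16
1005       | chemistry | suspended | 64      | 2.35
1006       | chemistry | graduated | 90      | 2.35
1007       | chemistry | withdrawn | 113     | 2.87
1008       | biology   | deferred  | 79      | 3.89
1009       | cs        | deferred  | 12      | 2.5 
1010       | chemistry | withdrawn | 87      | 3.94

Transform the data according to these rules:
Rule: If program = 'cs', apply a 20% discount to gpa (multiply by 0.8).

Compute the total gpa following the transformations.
28.48

Step 1: Records with program = 'cs' have total gpa = 2.5
Step 2: Apply multiplier: 2.5 × 0.8 = 2.0
Step 3: Other records total: 26.48
Step 4: Final sum = 2.0 + 26.48 = 28.48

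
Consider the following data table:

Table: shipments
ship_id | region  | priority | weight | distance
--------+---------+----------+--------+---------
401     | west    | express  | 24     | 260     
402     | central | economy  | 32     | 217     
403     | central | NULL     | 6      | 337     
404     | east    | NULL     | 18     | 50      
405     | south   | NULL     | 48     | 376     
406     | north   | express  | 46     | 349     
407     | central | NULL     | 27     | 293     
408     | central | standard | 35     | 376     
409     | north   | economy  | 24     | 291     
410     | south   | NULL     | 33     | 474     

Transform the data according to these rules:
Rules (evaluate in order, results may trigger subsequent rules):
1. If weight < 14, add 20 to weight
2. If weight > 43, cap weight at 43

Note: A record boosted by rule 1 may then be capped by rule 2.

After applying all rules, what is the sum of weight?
305

Step 1: Apply rule 1 to records with weight < 14
  - 1 records get bonus of 20
  - Of these, 0 records then exceed 43 and get capped
Step 2: Apply rule 2 to records with weight > 43
  - 2 records (original) are capped
Step 3: Calculate final sum = 305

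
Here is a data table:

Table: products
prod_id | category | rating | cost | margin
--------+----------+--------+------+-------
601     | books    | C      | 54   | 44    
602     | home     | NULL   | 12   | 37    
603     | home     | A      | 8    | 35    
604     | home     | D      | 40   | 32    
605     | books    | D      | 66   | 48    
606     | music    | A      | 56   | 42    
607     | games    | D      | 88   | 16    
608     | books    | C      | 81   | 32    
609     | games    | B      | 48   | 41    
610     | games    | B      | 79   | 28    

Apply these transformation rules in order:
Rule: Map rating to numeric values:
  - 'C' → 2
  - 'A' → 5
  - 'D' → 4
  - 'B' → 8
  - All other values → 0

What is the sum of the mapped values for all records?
42

Step 1: Apply mapping to each record
Step 2: Count by status:
  'C': 2 records × 2 = 4
  'A': 2 records × 5 = 10
  'D': 3 records × 4 = 12
  'B': 2 records × 8 = 16
Step 3: Sum all mapped values = 42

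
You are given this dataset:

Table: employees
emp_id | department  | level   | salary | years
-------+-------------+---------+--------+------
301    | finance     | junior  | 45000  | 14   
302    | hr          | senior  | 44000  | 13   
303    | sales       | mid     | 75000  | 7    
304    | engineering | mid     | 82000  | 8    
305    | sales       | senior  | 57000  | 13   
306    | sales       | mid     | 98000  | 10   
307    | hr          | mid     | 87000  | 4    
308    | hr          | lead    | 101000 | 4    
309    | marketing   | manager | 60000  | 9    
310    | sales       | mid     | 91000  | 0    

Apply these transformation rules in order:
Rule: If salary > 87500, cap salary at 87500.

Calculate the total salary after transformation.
712500

Step 1: 3 records have salary > 87500
Step 2: These records originally summed to 290000
Step 3: After capping: 3 × 87500 = 262500
Step 4: Unaffected records sum: 450000
Step 5: Final sum = 262500 + 450000 = 712500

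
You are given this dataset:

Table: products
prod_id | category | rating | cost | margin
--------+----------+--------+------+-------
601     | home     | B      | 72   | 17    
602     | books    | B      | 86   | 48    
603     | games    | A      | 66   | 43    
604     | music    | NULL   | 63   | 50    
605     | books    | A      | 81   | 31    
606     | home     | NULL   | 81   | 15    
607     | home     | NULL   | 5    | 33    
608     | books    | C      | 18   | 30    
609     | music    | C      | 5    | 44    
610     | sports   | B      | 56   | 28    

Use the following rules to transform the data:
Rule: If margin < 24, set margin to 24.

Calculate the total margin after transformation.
355

Step 1: 2 records have margin < 24
Step 2: These records originally summed to 32
Step 3: After setting to minimum: 2 × 24 = 48
Step 4: Unaffected records sum: 307
Step 5: Final sum = 48 + 307 = 355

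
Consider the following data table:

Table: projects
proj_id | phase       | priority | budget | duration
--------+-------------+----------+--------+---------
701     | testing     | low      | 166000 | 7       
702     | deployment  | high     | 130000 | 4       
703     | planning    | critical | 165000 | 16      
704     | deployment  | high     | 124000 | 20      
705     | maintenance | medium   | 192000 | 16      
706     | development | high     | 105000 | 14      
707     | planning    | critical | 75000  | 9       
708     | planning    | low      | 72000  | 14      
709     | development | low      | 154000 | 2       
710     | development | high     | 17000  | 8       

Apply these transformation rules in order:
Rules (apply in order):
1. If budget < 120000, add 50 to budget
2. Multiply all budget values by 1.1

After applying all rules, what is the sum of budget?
1320220.0

Step 1: Apply Rule 1 - Add 50 to records with budget < 120000
  - 4 records affected: 269000 + (4 × 50) = 269200
  - Unaffected records: 931000
  - Sum after Rule 1: 1200200
Step 2: Apply Rule 2 - Multiply all by 1.1
  - 1200200 × 1.1 = 1320220.0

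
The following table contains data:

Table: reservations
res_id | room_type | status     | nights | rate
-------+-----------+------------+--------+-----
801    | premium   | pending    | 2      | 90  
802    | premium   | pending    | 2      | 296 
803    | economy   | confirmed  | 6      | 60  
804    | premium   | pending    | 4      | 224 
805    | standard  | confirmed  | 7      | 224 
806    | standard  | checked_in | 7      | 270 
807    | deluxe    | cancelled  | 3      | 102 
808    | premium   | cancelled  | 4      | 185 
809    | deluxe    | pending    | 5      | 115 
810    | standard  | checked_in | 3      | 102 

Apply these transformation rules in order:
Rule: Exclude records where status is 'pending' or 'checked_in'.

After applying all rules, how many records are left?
4

Step 1: Count records to exclude
  - 4 (pending) + 2 (checked_in) = 6 records
Step 2: Total records: 10
Step 3: Remaining = 10 - 6 = 4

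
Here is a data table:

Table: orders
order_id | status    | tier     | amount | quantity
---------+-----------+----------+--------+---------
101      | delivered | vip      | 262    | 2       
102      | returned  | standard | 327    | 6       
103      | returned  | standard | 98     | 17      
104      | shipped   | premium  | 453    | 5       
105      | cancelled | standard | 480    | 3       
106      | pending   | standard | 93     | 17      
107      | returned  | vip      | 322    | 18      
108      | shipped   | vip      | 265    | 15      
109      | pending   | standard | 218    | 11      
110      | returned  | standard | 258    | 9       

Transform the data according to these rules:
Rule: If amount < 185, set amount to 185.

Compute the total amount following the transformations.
2955

Step 1: 2 records have amount < 185
Step 2: These records originally summed to 191
Step 3: After setting to minimum: 2 × 185 = 370
Step 4: Unaffected records sum: 2585
Step 5: Final sum = 370 + 2585 = 2955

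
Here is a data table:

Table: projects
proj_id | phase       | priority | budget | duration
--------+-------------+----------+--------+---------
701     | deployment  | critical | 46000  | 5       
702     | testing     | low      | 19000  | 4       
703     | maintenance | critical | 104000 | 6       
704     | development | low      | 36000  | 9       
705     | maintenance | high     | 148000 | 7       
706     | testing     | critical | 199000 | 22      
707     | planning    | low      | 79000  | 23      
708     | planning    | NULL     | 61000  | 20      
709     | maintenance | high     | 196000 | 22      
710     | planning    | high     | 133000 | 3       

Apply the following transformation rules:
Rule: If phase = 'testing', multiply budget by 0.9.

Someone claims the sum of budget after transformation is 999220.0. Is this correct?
No, the correct result is 999200.0.

Step 1: Calculate the correct sum after transformation
Step 2: Apply multiplier 0.9 to records where phase = 'testing'
Step 3: Correct result = 999200.0
Step 4: Claimed result = 999220.0
Step 5: 999200.0 ≠ 999220.0
Conclusion: The claimed result is incorrect. The correct answer is 999200.0.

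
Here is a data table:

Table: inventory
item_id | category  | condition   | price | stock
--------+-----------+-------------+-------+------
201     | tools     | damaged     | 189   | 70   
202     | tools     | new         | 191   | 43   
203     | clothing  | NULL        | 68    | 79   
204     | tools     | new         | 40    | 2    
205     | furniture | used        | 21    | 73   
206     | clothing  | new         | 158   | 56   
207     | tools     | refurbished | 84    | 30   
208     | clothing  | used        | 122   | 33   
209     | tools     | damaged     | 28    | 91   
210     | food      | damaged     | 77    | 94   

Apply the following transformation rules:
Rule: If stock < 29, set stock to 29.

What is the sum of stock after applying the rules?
598

Step 1: 1 records have stock < 29
Step 2: These records originally summed to 2
Step 3: After setting to minimum: 1 × 29 = 29
Step 4: Unaffected records sum: 569
Step 5: Final sum = 29 + 569 = 598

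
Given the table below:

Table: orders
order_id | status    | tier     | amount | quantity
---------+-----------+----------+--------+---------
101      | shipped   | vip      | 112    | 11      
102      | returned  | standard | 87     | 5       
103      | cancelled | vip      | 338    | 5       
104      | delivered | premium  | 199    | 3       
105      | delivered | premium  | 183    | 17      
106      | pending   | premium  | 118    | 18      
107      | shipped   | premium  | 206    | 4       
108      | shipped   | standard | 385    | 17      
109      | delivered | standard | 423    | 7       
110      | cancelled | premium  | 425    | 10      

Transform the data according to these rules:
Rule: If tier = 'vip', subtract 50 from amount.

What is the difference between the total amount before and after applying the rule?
100

Step 1: Original sum of amount = 2476
Step 2: 2 records have tier = 'vip'
Step 3: Each affected record changes by -50
Step 4: Total change = 2 × -50 = -100
Step 5: New sum = 2476 + -100 = 2376
Step 6: Difference = |2376 - 2476| = 100
        (Sum decreased by 100)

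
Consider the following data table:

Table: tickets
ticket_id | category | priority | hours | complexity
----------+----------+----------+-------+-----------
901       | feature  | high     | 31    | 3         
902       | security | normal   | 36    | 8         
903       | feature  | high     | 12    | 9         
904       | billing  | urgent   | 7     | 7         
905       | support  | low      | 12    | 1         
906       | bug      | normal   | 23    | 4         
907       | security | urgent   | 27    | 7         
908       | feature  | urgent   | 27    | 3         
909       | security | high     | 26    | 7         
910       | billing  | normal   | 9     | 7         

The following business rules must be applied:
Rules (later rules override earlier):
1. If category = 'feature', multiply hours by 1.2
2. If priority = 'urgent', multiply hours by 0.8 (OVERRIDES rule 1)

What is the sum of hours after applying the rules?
206.4

Step 1: Rule 2 takes priority for records with priority = 'urgent'
  - 3 records: 61 × 0.8 = 48.8
Step 2: Rule 1 applies to remaining records with category = 'feature'
  - 2 records: 43 × 1.2 = 51.6
Step 3: Other records unchanged: 106
Step 4: Final sum = 48.8 + 51.6 + 106 = 206.4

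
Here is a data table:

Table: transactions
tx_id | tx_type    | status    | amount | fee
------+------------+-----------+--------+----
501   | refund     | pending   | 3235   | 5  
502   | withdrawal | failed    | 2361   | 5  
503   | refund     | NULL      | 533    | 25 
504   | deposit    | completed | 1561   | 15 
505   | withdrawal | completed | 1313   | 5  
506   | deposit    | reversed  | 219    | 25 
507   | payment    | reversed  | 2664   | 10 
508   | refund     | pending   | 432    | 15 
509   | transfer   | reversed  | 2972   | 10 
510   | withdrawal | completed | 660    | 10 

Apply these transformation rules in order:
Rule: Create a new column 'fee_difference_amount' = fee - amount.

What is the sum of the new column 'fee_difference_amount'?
-15825

Step 1: For each record, compute fee - amount
Example calculations:
  5 - 3235 = -3230
  5 - 2361 = -2356
  25 - 533 = -508
  ...
Step 2: Sum all derived values
Step 3: Total = -15825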